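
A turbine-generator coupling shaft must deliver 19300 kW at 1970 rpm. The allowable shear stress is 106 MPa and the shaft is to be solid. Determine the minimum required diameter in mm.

165 mm

ω = 2π·1970/60 = 206.3 rad/s, so T = P/ω = 19300×10³ / 206.3 = 93550 N·m.
For a solid shaft τ_max = 16T/(πd³), so d = (16T/(π τ_allow))^(1/3) = (16·93550/(π·1.06×10^8))^(1/3) = 0.1650 m.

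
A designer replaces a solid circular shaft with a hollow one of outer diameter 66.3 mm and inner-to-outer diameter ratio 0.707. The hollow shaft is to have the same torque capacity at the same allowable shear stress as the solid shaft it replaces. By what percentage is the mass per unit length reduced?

Equal τ_max and T ⇒ the solid shaft needs d_s³ = d_o³(1−k⁴), so d_s = 66.3·(1−0.707⁴)^(1/3) = 60.24 mm.
Area ratio A_h/A_s = d_o²(1−k²)/d_s² = (1−k²)/(1−k⁴)^(2/3) = 0.6058.
Mass saving = 1 − 0.6058 = 39.4 %.

39.4 %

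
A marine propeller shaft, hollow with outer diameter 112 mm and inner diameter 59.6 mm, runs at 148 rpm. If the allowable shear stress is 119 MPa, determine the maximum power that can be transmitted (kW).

J = π(d_o⁴ − d_i⁴)/32 = π(0.112⁴ − 0.0596⁴)/32 = 1.421×10^-5 m⁴.
T_max = τ_allow·J/r = 1.19×10^8 × 1.421×10^-5 / 0.0560 = 30190 N·m.
ω = 2π·148/60 = 15.50 rad/s, so P_max = T_max·ω = 4.680×10^5 W.

468 kW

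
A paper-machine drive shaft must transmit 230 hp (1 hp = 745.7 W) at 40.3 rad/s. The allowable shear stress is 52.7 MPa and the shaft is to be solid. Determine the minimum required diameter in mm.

ω = 40.3 rad/s, so T = P/ω = 230×745.7 / 40.30 = 4256 N·m.
For a solid shaft τ_max = 16T/(πd³), so d = (16T/(π τ_allow))^(1/3) = (16·4256/(π·5.27×10^7))^(1/3) = 0.07437 m.

74.4 mm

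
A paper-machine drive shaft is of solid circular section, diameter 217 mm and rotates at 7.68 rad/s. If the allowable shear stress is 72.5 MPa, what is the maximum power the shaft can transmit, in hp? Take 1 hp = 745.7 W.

J = πd⁴/32 = π(0.217)⁴/32 = 2.177×10^-4 m⁴.
T_max = τ_allow·J/r = 7.25×10^7 × 2.177×10^-4 / 0.108 = 145500 N·m.
ω = 7.68 rad/s, so P_max = T_max·ω = 1.117×10^6 W.

1500 hp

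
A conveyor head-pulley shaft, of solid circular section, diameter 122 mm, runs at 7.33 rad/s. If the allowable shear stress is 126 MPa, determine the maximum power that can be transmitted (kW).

J = πd⁴/32 = π(0.122)⁴/32 = 2.175×10^-5 m⁴.
T_max = τ_allow·J/r = 1.26×10^8 × 2.175×10^-5 / 0.0610 = 44920 N·m.
ω = 7.33 rad/s, so P_max = T_max·ω = 3.293×10^5 W.

329 kW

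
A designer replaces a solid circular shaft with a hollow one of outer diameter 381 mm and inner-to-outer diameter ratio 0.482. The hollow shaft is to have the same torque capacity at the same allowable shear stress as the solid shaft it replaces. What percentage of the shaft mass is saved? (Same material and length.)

20.3 %

Equal τ_max and T ⇒ the solid shaft needs d_s³ = d_o³(1−k⁴), so d_s = 381·(1−0.482⁴)^(1/3) = 374.0 mm.
Area ratio A_h/A_s = d_o²(1−k²)/d_s² = (1−k²)/(1−k⁴)^(2/3) = 0.7966.
Mass saving = 1 − 0.7966 = 20.3 %.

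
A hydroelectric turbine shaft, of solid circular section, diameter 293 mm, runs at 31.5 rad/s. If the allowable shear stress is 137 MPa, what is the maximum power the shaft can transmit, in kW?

J = πd⁴/32 = π(0.293)⁴/32 = 7.236×10^-4 m⁴.
T_max = τ_allow·J/r = 1.37×10^8 × 7.236×10^-4 / 0.146 = 676600 N·m.
ω = 31.5 rad/s, so P_max = T_max·ω = 2.131×10^7 W.

21300 kW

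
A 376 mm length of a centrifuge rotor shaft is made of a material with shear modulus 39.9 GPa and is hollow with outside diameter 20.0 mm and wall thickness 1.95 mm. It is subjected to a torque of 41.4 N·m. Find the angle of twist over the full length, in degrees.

J = π(d_o⁴ − d_i⁴)/32 = π(0.0200⁴ − 0.0161⁴)/32 = 9.112×10^-9 m⁴.
θ = T·L/(G·J) = 41.40 × 0.376 / (39.9×10⁹ × 9.112×10^-9) = 0.04282 rad.

2.45°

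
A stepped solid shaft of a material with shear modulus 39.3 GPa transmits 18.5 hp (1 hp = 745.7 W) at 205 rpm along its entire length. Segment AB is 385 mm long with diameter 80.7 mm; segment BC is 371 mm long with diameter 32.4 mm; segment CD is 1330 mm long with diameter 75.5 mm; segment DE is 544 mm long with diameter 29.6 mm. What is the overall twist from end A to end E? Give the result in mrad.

182 mrad

ω = 2π·205/60 = 21.47 rad/s, so T = P/ω = 18.5×745.7 / 21.47 = 642.6 N·m.
J_AB = π(0.0807)⁴/32 = 4.16×10^-6 m⁴; J_BC = π(0.0324)⁴/32 = 1.08×10^-7 m⁴; J_CD = π(0.0755)⁴/32 = 3.19×10^-6 m⁴; J_DE = π(0.0296)⁴/32 = 7.54×10^-8 m⁴.
θ = (T/G)·Σ L_i/J_i = (642.6/39.3×10⁹)·(0.385/4.16×10^-6 + 0.371/1.08×10^-7 + 1.33/3.19×10^-6 + 0.544/7.54×10^-8) = 0.1824 rad.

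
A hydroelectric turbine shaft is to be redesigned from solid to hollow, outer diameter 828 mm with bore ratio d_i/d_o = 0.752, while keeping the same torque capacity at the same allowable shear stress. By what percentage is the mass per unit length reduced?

43.8 %

Equal τ_max and T ⇒ the solid shaft needs d_s³ = d_o³(1−k⁴), so d_s = 828·(1−0.752⁴)^(1/3) = 728.2 mm.
Area ratio A_h/A_s = d_o²(1−k²)/d_s² = (1−k²)/(1−k⁴)^(2/3) = 0.5618.
Mass saving = 1 − 0.5618 = 43.8 %.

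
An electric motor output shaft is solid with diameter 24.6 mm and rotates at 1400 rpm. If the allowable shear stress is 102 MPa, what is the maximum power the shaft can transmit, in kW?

J = πd⁴/32 = π(0.0246)⁴/32 = 3.595×10^-8 m⁴.
T_max = τ_allow·J/r = 1.02×10^8 × 3.595×10^-8 / 0.0123 = 298.2 N·m.
ω = 2π·1400/60 = 146.6 rad/s, so P_max = T_max·ω = 4.371×10^4 W.

43.7 kW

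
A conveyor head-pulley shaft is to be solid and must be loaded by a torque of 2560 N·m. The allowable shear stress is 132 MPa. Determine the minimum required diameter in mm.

For a solid shaft τ_max = 16T/(πd³), so d = (16T/(π τ_allow))^(1/3) = (16·2560/(π·1.32×10^8))^(1/3) = 0.04623 m.

46.2 mm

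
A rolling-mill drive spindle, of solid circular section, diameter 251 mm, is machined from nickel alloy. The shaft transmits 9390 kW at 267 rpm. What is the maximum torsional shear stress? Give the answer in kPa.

108000 kPa

ω = 2π·267/60 = 27.96 rad/s, so T = P/ω = 9390×10³ / 27.96 = 335800 N·m.
J = πd⁴/32 = π(0.251)⁴/32 = 3.897×10^-4 m⁴.
τ_max = T·r/J = 335800 × 0.126 / 3.897×10^-4 = 1.082×10^8 Pa.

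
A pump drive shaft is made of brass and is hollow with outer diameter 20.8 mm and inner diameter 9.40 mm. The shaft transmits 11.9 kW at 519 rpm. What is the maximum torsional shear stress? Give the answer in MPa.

ω = 2π·519/60 = 54.35 rad/s, so T = P/ω = 11.9×10³ / 54.35 = 219.0 N·m.
J = π(d_o⁴ − d_i⁴)/32 = π(0.0208⁴ − 0.00940⁴)/32 = 1.761×10^-8 m⁴.
τ_max = T·r/J = 219.0 × 0.0104 / 1.761×10^-8 = 1.293×10^8 Pa.

129 MPa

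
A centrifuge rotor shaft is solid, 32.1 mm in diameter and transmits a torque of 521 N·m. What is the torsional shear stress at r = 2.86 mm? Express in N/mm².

J = πd⁴/32 = π(0.0321)⁴/32 = 1.042×10^-7 m⁴.
Shear stress varies linearly with radius: τ = T·r/J = 521.0 × 0.00286 / 1.042×10^-7 = 1.429×10^7 Pa.

14.3 N/mm²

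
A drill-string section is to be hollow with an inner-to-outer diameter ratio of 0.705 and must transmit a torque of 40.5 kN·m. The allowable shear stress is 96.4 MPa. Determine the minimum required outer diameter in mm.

For a hollow shaft with d_i/d_o = 0.705: τ_max = 16T/(π d_o³ (1−k⁴)), so d_o = [16T/(π τ_allow (1−k⁴))]^(1/3) = [16·40500/(π·9.64×10^7·0.7530)]^(1/3) = 0.1416 m.

142 mm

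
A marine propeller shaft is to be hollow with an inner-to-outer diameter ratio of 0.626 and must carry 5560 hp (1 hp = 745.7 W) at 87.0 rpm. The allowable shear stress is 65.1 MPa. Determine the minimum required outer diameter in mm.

348 mm

ω = 2π·87.0/60 = 9.111 rad/s, so T = P/ω = 5560×745.7 / 9.111 = 455100 N·m.
For a hollow shaft with d_i/d_o = 0.626: τ_max = 16T/(π d_o³ (1−k⁴)), so d_o = [16T/(π τ_allow (1−k⁴))]^(1/3) = [16·455100/(π·6.51×10^7·0.8464)]^(1/3) = 0.3478 m.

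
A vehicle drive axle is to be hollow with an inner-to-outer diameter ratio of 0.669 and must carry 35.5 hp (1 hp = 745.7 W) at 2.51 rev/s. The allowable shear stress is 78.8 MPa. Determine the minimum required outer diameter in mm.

51.4 mm

ω = 2π·2.51 = 15.77 rad/s, so T = P/ω = 35.5×745.7 / 15.77 = 1679 N·m.
For a hollow shaft with d_i/d_o = 0.669: τ_max = 16T/(π d_o³ (1−k⁴)), so d_o = [16T/(π τ_allow (1−k⁴))]^(1/3) = [16·1679/(π·7.88×10^7·0.7997)]^(1/3) = 0.05138 m.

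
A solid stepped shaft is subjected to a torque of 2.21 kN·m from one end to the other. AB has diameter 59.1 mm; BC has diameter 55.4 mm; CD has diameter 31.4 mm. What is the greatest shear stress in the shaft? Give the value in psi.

Under the same torque, τ_max = 16T/(πd³) is largest where d is smallest — segment CD (d = 31.4 mm).
τ_max = 16·2210/(π·(0.0314)³) = 3.636×10^8 Pa.

52700 psi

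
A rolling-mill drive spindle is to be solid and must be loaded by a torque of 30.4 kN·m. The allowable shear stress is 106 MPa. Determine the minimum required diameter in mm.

For a solid shaft τ_max = 16T/(πd³), so d = (16T/(π τ_allow))^(1/3) = (16·30400/(π·1.06×10^8))^(1/3) = 0.1135 m.

113 mm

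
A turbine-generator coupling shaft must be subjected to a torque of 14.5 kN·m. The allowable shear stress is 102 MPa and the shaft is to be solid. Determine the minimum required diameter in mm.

For a solid shaft τ_max = 16T/(πd³), so d = (16T/(π τ_allow))^(1/3) = (16·14500/(π·1.02×10^8))^(1/3) = 0.08979 m.

89.8 mm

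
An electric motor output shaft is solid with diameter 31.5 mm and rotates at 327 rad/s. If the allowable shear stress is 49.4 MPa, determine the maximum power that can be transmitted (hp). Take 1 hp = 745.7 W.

133 hp

J = πd⁴/32 = π(0.0315)⁴/32 = 9.666×10^-8 m⁴.
T_max = τ_allow·J/r = 4.94×10^7 × 9.666×10^-8 / 0.0158 = 303.2 N·m.
ω = 327 rad/s, so P_max = T_max·ω = 9.914×10^4 W.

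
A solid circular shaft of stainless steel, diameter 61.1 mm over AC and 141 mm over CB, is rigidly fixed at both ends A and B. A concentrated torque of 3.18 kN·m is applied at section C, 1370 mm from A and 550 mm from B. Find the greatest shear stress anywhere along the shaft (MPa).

5.70 MPa

Compatibility: T_A·a/J_AC = T_B·b/J_CB with T_A + T_B = T₀.
J_AC = 1.37×10^-6 m⁴, J_CB = 3.88×10^-5 m⁴, so T_A = T₀·(J_AC/a)/((J_AC/a)+(J_CB/b)) = 44.39 N·m, T_B = 3136 N·m.
τ in each portion: τ_AC = 9.91×10^5 Pa, τ_CB = 5.70×10^6 Pa; maximum is in CB.
τ_max = T_CB·r/J = 3136·0.0705/3.88×10^-5 = 5.697×10^6 Pa.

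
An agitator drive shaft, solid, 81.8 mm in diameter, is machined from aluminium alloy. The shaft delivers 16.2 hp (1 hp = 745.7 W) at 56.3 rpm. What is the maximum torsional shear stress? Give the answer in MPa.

19.1 MPa

ω = 2π·56.3/60 = 5.896 rad/s, so T = P/ω = 16.2×745.7 / 5.896 = 2049 N·m.
J = πd⁴/32 = π(0.0818)⁴/32 = 4.396×10^-6 m⁴.
τ_max = T·r/J = 2049 × 0.0409 / 4.396×10^-6 = 1.907×10^7 Pa.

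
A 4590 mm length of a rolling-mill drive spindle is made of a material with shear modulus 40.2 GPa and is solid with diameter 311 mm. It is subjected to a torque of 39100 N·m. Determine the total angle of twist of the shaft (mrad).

4.86 mrad

J = πd⁴/32 = π(0.311)⁴/32 = 9.184×10^-4 m⁴.
θ = T·L/(G·J) = 39100 × 4.59 / (40.2×10⁹ × 9.184×10^-4) = 4.861×10^-3 rad.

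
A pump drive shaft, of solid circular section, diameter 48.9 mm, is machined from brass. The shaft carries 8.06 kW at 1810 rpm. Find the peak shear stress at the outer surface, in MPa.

ω = 2π·1810/60 = 189.5 rad/s, so T = P/ω = 8.06×10³ / 189.5 = 42.52 N·m.
J = πd⁴/32 = π(0.0489)⁴/32 = 5.614×10^-7 m⁴.
τ_max = T·r/J = 42.52 × 0.0244 / 5.614×10^-7 = 1.852×10^6 Pa.

1.85 MPa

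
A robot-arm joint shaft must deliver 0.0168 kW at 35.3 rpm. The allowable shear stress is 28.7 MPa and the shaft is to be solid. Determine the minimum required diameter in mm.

ω = 2π·35.3/60 = 3.697 rad/s, so T = P/ω = 0.0168×10³ / 3.697 = 4.545 N·m.
For a solid shaft τ_max = 16T/(πd³), so d = (16T/(π τ_allow))^(1/3) = (16·4.545/(π·2.87×10^7))^(1/3) = 0.009308 m.

9.31 mm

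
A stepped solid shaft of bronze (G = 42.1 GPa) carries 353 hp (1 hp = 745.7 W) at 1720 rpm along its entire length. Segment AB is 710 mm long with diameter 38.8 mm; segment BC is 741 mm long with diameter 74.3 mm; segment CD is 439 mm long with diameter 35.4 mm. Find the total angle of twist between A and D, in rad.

0.218 rad

ω = 2π·1720/60 = 180.1 rad/s, so T = P/ω = 353×745.7 / 180.1 = 1461 N·m.
J_AB = π(0.0388)⁴/32 = 2.22×10^-7 m⁴; J_BC = π(0.0743)⁴/32 = 2.99×10^-6 m⁴; J_CD = π(0.0354)⁴/32 = 1.54×10^-7 m⁴.
θ = (T/G)·Σ L_i/J_i = (1461/42.1×10⁹)·(0.710/2.22×10^-7 + 0.741/2.99×10^-6 + 0.439/1.54×10^-7) = 0.2182 rad.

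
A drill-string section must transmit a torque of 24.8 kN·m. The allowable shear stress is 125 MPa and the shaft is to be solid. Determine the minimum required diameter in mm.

100 mm

For a solid shaft τ_max = 16T/(πd³), so d = (16T/(π τ_allow))^(1/3) = (16·24800/(π·1.25×10^8))^(1/3) = 0.1003 m.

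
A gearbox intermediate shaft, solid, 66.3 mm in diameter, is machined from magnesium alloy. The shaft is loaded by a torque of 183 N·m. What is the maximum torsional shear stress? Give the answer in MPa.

3.20 MPa

J = πd⁴/32 = π(0.0663)⁴/32 = 1.897×10^-6 m⁴.
τ_max = T·r/J = 183.0 × 0.0331 / 1.897×10^-6 = 3.198×10^6 Pa.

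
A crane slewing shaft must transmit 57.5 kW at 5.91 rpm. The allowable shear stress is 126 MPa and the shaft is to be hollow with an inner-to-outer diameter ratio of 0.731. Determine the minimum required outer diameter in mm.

ω = 2π·5.91/60 = 0.6189 rad/s, so T = P/ω = 57.5×10³ / 0.6189 = 92910 N·m.
For a hollow shaft with d_i/d_o = 0.731: τ_max = 16T/(π d_o³ (1−k⁴)), so d_o = [16T/(π τ_allow (1−k⁴))]^(1/3) = [16·92910/(π·1.26×10^8·0.7145)]^(1/3) = 0.1739 m.

174 mm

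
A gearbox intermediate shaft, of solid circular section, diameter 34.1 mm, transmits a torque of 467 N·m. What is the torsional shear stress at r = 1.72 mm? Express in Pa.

6.05e6 Pa

J = πd⁴/32 = π(0.0341)⁴/32 = 1.327×10^-7 m⁴.
Shear stress varies linearly with radius: τ = T·r/J = 467.0 × 0.00172 / 1.327×10^-7 = 6.051×10^6 Pa.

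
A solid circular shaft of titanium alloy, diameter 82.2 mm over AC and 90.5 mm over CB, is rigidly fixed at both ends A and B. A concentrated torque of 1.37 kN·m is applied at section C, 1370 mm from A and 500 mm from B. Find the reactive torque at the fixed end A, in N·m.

273 N·m

Compatibility: T_A·a/J_AC = T_B·b/J_CB with T_A + T_B = T₀.
J_AC = 4.48×10^-6 m⁴, J_CB = 6.59×10^-6 m⁴, so T_A = T₀·(J_AC/a)/((J_AC/a)+(J_CB/b)) = 272.6 N·m, T_B = 1097 N·m.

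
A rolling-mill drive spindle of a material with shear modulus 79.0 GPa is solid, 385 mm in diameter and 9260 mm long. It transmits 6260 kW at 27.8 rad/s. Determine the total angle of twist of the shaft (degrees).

0.701°

ω = 27.8 rad/s, so T = P/ω = 6260×10³ / 27.80 = 225200 N·m.
J = πd⁴/32 = π(0.385)⁴/32 = 2.157×10^-3 m⁴.
θ = T·L/(G·J) = 225200 × 9.26 / (79.0×10⁹ × 2.157×10^-3) = 0.01224 rad.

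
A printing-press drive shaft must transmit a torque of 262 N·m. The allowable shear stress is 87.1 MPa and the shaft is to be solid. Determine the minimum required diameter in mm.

24.8 mm

For a solid shaft τ_max = 16T/(πd³), so d = (16T/(π τ_allow))^(1/3) = (16·262.0/(π·8.71×10^7))^(1/3) = 0.02484 m.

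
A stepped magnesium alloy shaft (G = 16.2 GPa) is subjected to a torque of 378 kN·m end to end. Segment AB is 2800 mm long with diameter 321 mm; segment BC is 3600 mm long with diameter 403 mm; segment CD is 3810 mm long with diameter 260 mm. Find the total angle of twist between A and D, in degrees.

J_AB = π(0.321)⁴/32 = 1.04×10^-3 m⁴; J_BC = π(0.403)⁴/32 = 2.59×10^-3 m⁴; J_CD = π(0.260)⁴/32 = 4.49×10^-4 m⁴.
θ = (T/G)·Σ L_i/J_i = (378000/16.2×10⁹)·(2.80/1.04×10^-3 + 3.60/2.59×10^-3 + 3.81/4.49×10^-4) = 0.2933 rad.

16.8°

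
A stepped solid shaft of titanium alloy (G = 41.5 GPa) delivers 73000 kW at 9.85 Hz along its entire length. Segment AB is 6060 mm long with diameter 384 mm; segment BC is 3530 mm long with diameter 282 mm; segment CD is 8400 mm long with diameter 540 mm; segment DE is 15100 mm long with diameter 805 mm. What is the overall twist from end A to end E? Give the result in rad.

ω = 2π·9.85 = 61.89 rad/s, so T = P/ω = 73000×10³ / 61.89 = 1.180e6 N·m.
J_AB = π(0.384)⁴/32 = 2.13×10^-3 m⁴; J_BC = π(0.282)⁴/32 = 6.21×10^-4 m⁴; J_CD = π(0.540)⁴/32 = 8.35×10^-3 m⁴; J_DE = π(0.805)⁴/32 = 0.0412 m⁴.
θ = (T/G)·Σ L_i/J_i = (1.180e6/41.5×10⁹)·(6.06/2.13×10^-3 + 3.53/6.21×10^-4 + 8.40/8.35×10^-3 + 15.1/0.0412) = 0.2813 rad.

0.281 rad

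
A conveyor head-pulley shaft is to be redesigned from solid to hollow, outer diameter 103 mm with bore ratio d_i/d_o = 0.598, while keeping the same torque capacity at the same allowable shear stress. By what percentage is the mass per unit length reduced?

29.6 %

Equal τ_max and T ⇒ the solid shaft needs d_s³ = d_o³(1−k⁴), so d_s = 103·(1−0.598⁴)^(1/3) = 98.41 mm.
Area ratio A_h/A_s = d_o²(1−k²)/d_s² = (1−k²)/(1−k⁴)^(2/3) = 0.7038.
Mass saving = 1 − 0.7038 = 29.6 %.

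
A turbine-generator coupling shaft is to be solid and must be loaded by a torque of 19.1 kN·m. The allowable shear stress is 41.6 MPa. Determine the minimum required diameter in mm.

For a solid shaft τ_max = 16T/(πd³), so d = (16T/(π τ_allow))^(1/3) = (16·19100/(π·4.16×10^7))^(1/3) = 0.1327 m.

133 mm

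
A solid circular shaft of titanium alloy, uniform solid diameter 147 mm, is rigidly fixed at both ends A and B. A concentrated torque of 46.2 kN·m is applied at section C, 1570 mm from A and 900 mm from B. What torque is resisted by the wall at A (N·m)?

16800 N·m

With uniform GJ and both ends fixed, compatibility θ_AC = θ_CB gives T_A·a = T_B·b, together with T_A + T_B = T₀.
T_A = T₀·b/(a+b) = 46200·900/2470 = 16830 N·m; T_B = 29370 N·m.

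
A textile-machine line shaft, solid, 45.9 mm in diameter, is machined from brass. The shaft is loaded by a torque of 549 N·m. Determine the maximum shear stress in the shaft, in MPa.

28.9 MPa

J = πd⁴/32 = π(0.0459)⁴/32 = 4.358×10^-7 m⁴.
τ_max = T·r/J = 549.0 × 0.0229 / 4.358×10^-7 = 2.891×10^7 Pa.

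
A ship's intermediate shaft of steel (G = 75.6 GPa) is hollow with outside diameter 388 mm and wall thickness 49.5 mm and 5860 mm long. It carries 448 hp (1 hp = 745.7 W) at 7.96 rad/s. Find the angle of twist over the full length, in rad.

0.00211 rad

ω = 7.96 rad/s, so T = P/ω = 448×745.7 / 7.960 = 41970 N·m.
J = π(d_o⁴ − d_i⁴)/32 = π(0.388⁴ − 0.289⁴)/32 = 1.540×10^-3 m⁴.
θ = T·L/(G·J) = 41970 × 5.86 / (75.6×10⁹ × 1.540×10^-3) = 2.112×10^-3 rad.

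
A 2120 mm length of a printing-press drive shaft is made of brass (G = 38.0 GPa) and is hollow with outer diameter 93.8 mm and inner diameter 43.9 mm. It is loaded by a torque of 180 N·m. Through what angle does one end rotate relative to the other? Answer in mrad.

1.39 mrad

J = π(d_o⁴ − d_i⁴)/32 = π(0.0938⁴ − 0.0439⁴)/32 = 7.235×10^-6 m⁴.
θ = T·L/(G·J) = 180.0 × 2.12 / (38.0×10⁹ × 7.235×10^-6) = 1.388×10^-3 rad.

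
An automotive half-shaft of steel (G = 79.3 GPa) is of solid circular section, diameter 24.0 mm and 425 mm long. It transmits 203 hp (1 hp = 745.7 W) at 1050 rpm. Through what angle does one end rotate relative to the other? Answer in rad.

ω = 2π·1050/60 = 110.0 rad/s, so T = P/ω = 203×745.7 / 110.0 = 1377 N·m.
J = πd⁴/32 = π(0.0240)⁴/32 = 3.257×10^-8 m⁴.
θ = T·L/(G·J) = 1377 × 0.425 / (79.3×10⁹ × 3.257×10^-8) = 0.2265 rad.

0.227 rad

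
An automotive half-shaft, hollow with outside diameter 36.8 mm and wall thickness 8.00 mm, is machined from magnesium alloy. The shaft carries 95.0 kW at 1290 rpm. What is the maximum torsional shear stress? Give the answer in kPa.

ω = 2π·1290/60 = 135.1 rad/s, so T = P/ω = 95.0×10³ / 135.1 = 703.2 N·m.
J = π(d_o⁴ − d_i⁴)/32 = π(0.0368⁴ − 0.0208⁴)/32 = 1.617×10^-7 m⁴.
τ_max = T·r/J = 703.2 × 0.0184 / 1.617×10^-7 = 8.004×10^7 Pa.

80000 kPa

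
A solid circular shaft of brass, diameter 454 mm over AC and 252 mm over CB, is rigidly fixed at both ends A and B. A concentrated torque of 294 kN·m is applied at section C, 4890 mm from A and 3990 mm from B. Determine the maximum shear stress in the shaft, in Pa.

Compatibility: T_A·a/J_AC = T_B·b/J_CB with T_A + T_B = T₀.
J_AC = 4.17×10^-3 m⁴, J_CB = 3.96×10^-4 m⁴, so T_A = T₀·(J_AC/a)/((J_AC/a)+(J_CB/b)) = 263400 N·m, T_B = 30640 N·m.
τ in each portion: τ_AC = 1.43×10^7 Pa, τ_CB = 9.75×10^6 Pa; maximum is in AC.
τ_max = T_AC·r/J = 263400·0.227/4.17×10^-3 = 1.433×10^7 Pa.

1.43e7 Pa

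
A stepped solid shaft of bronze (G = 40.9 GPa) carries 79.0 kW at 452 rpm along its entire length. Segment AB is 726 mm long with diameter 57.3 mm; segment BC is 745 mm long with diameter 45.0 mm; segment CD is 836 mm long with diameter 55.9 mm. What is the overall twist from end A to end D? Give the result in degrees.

7.97°

ω = 2π·452/60 = 47.33 rad/s, so T = P/ω = 79.0×10³ / 47.33 = 1669 N·m.
J_AB = π(0.0573)⁴/32 = 1.06×10^-6 m⁴; J_BC = π(0.0450)⁴/32 = 4.03×10^-7 m⁴; J_CD = π(0.0559)⁴/32 = 9.59×10^-7 m⁴.
θ = (T/G)·Σ L_i/J_i = (1669/40.9×10⁹)·(0.726/1.06×10^-6 + 0.745/4.03×10^-7 + 0.836/9.59×10^-7) = 0.1391 rad.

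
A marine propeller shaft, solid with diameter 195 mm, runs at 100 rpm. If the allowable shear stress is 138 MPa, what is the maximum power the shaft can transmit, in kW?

2100 kW

J = πd⁴/32 = π(0.195)⁴/32 = 1.420×10^-4 m⁴.
T_max = τ_allow·J/r = 1.38×10^8 × 1.420×10^-4 / 0.0975 = 200900 N·m.
ω = 2π·100/60 = 10.47 rad/s, so P_max = T_max·ω = 2.104×10^6 W.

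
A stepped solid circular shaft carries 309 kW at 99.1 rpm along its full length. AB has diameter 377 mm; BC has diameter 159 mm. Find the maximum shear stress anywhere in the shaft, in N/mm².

37.7 N/mm²

ω = 2π·99.1/60 = 10.38 rad/s, so T = P/ω = 309×10³ / 10.38 = 29780 N·m.
Under the same torque, τ_max = 16T/(πd³) is largest where d is smallest — segment BC (d = 159 mm).
τ_max = 16·29780/(π·(0.159)³) = 3.773×10^7 Pa.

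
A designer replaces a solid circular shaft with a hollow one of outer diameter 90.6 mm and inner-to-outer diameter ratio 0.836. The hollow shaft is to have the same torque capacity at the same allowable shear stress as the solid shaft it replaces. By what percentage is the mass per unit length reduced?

Equal τ_max and T ⇒ the solid shaft needs d_s³ = d_o³(1−k⁴), so d_s = 90.6·(1−0.836⁴)^(1/3) = 72.46 mm.
Area ratio A_h/A_s = d_o²(1−k²)/d_s² = (1−k²)/(1−k⁴)^(2/3) = 0.4708.
Mass saving = 1 − 0.4708 = 52.9 %.

52.9 %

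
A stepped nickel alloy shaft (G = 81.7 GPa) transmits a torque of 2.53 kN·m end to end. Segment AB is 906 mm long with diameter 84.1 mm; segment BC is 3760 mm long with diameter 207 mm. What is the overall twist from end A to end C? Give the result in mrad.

6.36 mrad

J_AB = π(0.0841)⁴/32 = 4.91×10^-6 m⁴; J_BC = π(0.207)⁴/32 = 1.80×10^-4 m⁴.
θ = (T/G)·Σ L_i/J_i = (2530/81.7×10⁹)·(0.906/4.91×10^-6 + 3.76/1.80×10^-4) = 6.359×10^-3 rad.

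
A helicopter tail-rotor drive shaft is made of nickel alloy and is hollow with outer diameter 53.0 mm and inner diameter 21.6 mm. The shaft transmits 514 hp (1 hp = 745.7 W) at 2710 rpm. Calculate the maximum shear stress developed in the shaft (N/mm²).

ω = 2π·2710/60 = 283.8 rad/s, so T = P/ω = 514×745.7 / 283.8 = 1351 N·m.
J = π(d_o⁴ − d_i⁴)/32 = π(0.0530⁴ − 0.0216⁴)/32 = 7.533×10^-7 m⁴.
τ_max = T·r/J = 1351 × 0.0265 / 7.533×10^-7 = 4.751×10^7 Pa.

47.5 N/mm²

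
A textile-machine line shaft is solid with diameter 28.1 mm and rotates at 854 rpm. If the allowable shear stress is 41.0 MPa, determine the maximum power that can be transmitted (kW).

J = πd⁴/32 = π(0.0281)⁴/32 = 6.121×10^-8 m⁴.
T_max = τ_allow·J/r = 4.10×10^7 × 6.121×10^-8 / 0.0140 = 178.6 N·m.
ω = 2π·854/60 = 89.43 rad/s, so P_max = T_max·ω = 1.597×10^4 W.

16.0 kW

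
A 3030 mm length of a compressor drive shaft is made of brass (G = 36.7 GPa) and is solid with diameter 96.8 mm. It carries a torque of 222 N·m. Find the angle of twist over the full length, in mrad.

J = πd⁴/32 = π(0.0968)⁴/32 = 8.620×10^-6 m⁴.
θ = T·L/(G·J) = 222.0 × 3.03 / (36.7×10⁹ × 8.620×10^-6) = 2.126×10^-3 rad.

2.13 mrad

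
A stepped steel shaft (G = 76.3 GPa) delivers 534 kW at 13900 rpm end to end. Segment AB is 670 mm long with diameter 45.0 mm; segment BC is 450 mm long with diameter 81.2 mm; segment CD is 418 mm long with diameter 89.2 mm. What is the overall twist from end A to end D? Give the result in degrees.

ω = 2π·13900/60 = 1456 rad/s, so T = P/ω = 534×10³ / 1456 = 366.9 N·m.
J_AB = π(0.0450)⁴/32 = 4.03×10^-7 m⁴; J_BC = π(0.0812)⁴/32 = 4.27×10^-6 m⁴; J_CD = π(0.0892)⁴/32 = 6.22×10^-6 m⁴.
θ = (T/G)·Σ L_i/J_i = (366.9/76.3×10⁹)·(0.670/4.03×10^-7 + 0.450/4.27×10^-6 + 0.418/6.22×10^-6) = 8.832×10^-3 rad.

0.506°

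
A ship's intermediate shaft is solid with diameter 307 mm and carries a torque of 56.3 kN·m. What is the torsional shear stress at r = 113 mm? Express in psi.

1060 psi

J = πd⁴/32 = π(0.307)⁴/32 = 8.721×10^-4 m⁴.
Shear stress varies linearly with radius: τ = T·r/J = 56300 × 0.113 / 8.721×10^-4 = 7.295×10^6 Pa.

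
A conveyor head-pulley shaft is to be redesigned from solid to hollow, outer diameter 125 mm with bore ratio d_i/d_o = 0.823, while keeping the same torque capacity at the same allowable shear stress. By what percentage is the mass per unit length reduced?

Equal τ_max and T ⇒ the solid shaft needs d_s³ = d_o³(1−k⁴), so d_s = 125·(1−0.823⁴)^(1/3) = 101.9 mm.
Area ratio A_h/A_s = d_o²(1−k²)/d_s² = (1−k²)/(1−k⁴)^(2/3) = 0.4859.
Mass saving = 1 − 0.4859 = 51.4 %.

51.4 %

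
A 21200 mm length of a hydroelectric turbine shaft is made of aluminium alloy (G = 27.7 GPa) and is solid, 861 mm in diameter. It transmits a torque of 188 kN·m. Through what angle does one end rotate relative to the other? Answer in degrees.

0.153°

J = πd⁴/32 = π(0.861)⁴/32 = 0.05395 m⁴.
θ = T·L/(G·J) = 188000 × 21.2 / (27.7×10⁹ × 0.05395) = 2.667×10^-3 rad.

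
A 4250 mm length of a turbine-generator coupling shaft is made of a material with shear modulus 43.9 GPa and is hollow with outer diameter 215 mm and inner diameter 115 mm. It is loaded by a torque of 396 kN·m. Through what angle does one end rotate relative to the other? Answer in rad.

0.199 rad

J = π(d_o⁴ − d_i⁴)/32 = π(0.215⁴ − 0.115⁴)/32 = 1.926×10^-4 m⁴.
θ = T·L/(G·J) = 396000 × 4.25 / (43.9×10⁹ × 1.926×10^-4) = 0.1990 rad.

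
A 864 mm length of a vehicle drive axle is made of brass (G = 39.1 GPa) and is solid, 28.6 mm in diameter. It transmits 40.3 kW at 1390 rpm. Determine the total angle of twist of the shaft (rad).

ω = 2π·1390/60 = 145.6 rad/s, so T = P/ω = 40.3×10³ / 145.6 = 276.9 N·m.
J = πd⁴/32 = π(0.0286)⁴/32 = 6.568×10^-8 m⁴.
θ = T·L/(G·J) = 276.9 × 0.864 / (39.1×10⁹ × 6.568×10^-8) = 0.09314 rad.

0.0931 rad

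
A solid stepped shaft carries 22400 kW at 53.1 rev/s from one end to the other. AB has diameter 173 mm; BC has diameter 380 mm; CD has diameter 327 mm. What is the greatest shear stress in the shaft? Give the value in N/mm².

ω = 2π·53.1 = 333.6 rad/s, so T = P/ω = 22400×10³ / 333.6 = 67140 N·m.
Under the same torque, τ_max = 16T/(πd³) is largest where d is smallest — segment AB (d = 173 mm).
τ_max = 16·67140/(π·(0.173)³) = 6.604×10^7 Pa.

66.0 N/mm²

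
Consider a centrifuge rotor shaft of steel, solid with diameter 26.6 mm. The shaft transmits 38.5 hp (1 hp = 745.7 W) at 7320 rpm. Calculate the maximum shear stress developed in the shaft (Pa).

1.01e7 Pa

ω = 2π·7320/60 = 766.5 rad/s, so T = P/ω = 38.5×745.7 / 766.5 = 37.45 N·m.
J = πd⁴/32 = π(0.0266)⁴/32 = 4.915×10^-8 m⁴.
τ_max = T·r/J = 37.45 × 0.0133 / 4.915×10^-8 = 1.013×10^7 Pa.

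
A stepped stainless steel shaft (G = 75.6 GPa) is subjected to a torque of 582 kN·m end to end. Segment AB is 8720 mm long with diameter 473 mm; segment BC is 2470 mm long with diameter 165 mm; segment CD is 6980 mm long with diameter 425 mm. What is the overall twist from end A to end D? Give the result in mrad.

J_AB = π(0.473)⁴/32 = 4.91×10^-3 m⁴; J_BC = π(0.165)⁴/32 = 7.28×10^-5 m⁴; J_CD = π(0.425)⁴/32 = 3.20×10^-3 m⁴.
θ = (T/G)·Σ L_i/J_i = (582000/75.6×10⁹)·(8.72/4.91×10^-3 + 2.47/7.28×10^-5 + 6.98/3.20×10^-3) = 0.2918 rad.

292 mrad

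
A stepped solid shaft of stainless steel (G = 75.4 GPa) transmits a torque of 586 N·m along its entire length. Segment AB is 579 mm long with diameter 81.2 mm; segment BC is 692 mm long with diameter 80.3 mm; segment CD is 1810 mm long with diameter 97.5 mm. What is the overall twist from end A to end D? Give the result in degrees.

J_AB = π(0.0812)⁴/32 = 4.27×10^-6 m⁴; J_BC = π(0.0803)⁴/32 = 4.08×10^-6 m⁴; J_CD = π(0.0975)⁴/32 = 8.87×10^-6 m⁴.
θ = (T/G)·Σ L_i/J_i = (586.0/75.4×10⁹)·(0.579/4.27×10^-6 + 0.692/4.08×10^-6 + 1.81/8.87×10^-6) = 3.957×10^-3 rad.

0.227°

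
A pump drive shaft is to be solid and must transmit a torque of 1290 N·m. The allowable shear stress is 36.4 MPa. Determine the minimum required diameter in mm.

56.5 mm

For a solid shaft τ_max = 16T/(πd³), so d = (16T/(π τ_allow))^(1/3) = (16·1290/(π·3.64×10^7))^(1/3) = 0.05651 m.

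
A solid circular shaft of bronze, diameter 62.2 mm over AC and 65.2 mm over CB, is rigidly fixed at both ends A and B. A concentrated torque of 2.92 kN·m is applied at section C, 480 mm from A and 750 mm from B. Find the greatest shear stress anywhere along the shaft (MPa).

34.9 MPa

Compatibility: T_A·a/J_AC = T_B·b/J_CB with T_A + T_B = T₀.
J_AC = 1.47×10^-6 m⁴, J_CB = 1.77×10^-6 m⁴, so T_A = T₀·(J_AC/a)/((J_AC/a)+(J_CB/b)) = 1647 N·m, T_B = 1273 N·m.
τ in each portion: τ_AC = 3.49×10^7 Pa, τ_CB = 2.34×10^7 Pa; maximum is in AC.
τ_max = T_AC·r/J = 1647·0.0311/1.47×10^-6 = 3.486×10^7 Pa.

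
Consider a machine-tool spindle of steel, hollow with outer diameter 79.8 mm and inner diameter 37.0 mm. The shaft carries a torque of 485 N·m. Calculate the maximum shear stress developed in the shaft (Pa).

J = π(d_o⁴ − d_i⁴)/32 = π(0.0798⁴ − 0.0370⁴)/32 = 3.797×10^-6 m⁴.
τ_max = T·r/J = 485.0 × 0.0399 / 3.797×10^-6 = 5.096×10^6 Pa.

5.10e6 Pa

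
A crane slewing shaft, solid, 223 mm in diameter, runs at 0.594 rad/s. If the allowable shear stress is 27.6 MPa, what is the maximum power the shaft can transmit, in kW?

J = πd⁴/32 = π(0.223)⁴/32 = 2.428×10^-4 m⁴.
T_max = τ_allow·J/r = 2.76×10^7 × 2.428×10^-4 / 0.112 = 60100 N·m.
ω = 0.594 rad/s, so P_max = T_max·ω = 3.570×10^4 W.

35.7 kW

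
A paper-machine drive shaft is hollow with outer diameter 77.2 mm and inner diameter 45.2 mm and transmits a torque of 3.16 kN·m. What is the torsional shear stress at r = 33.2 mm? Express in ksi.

J = π(d_o⁴ − d_i⁴)/32 = π(0.0772⁴ − 0.0452⁴)/32 = 3.077×10^-6 m⁴.
Shear stress varies linearly with radius: τ = T·r/J = 3160 × 0.0332 / 3.077×10^-6 = 3.409×10^7 Pa.

4.94 ksi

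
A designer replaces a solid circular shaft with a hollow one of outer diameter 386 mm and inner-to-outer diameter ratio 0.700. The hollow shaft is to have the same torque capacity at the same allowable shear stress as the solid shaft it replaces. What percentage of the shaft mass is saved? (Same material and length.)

Equal τ_max and T ⇒ the solid shaft needs d_s³ = d_o³(1−k⁴), so d_s = 386·(1−0.700⁴)^(1/3) = 352.2 mm.
Area ratio A_h/A_s = d_o²(1−k²)/d_s² = (1−k²)/(1−k⁴)^(2/3) = 0.6124.
Mass saving = 1 − 0.6124 = 38.8 %.

38.8 %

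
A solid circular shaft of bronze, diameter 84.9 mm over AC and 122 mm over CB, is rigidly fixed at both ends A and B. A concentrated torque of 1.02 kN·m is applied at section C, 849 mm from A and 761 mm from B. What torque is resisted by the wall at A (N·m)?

Compatibility: T_A·a/J_AC = T_B·b/J_CB with T_A + T_B = T₀.
J_AC = 5.10×10^-6 m⁴, J_CB = 2.17×10^-5 m⁴, so T_A = T₀·(J_AC/a)/((J_AC/a)+(J_CB/b)) = 177.2 N·m, T_B = 842.8 N·m.

177 N·m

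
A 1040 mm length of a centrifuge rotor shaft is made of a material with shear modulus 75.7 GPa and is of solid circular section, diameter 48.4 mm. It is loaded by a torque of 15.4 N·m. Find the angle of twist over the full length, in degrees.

J = πd⁴/32 = π(0.0484)⁴/32 = 5.387×10^-7 m⁴.
θ = T·L/(G·J) = 15.40 × 1.04 / (75.7×10⁹ × 5.387×10^-7) = 3.927×10^-4 rad.

0.0225°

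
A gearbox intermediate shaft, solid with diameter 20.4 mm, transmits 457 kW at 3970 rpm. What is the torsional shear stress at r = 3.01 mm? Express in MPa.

195 MPa

ω = 2π·3970/60 = 415.7 rad/s, so T = P/ω = 457×10³ / 415.7 = 1099 N·m.
J = πd⁴/32 = π(0.0204)⁴/32 = 1.700×10^-8 m⁴.
Shear stress varies linearly with radius: τ = T·r/J = 1099 × 0.00301 / 1.700×10^-8 = 1.946×10^8 Pa.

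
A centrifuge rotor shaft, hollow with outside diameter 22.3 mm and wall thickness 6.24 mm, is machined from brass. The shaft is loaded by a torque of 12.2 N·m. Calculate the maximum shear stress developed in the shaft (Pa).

J = π(d_o⁴ − d_i⁴)/32 = π(0.0223⁴ − 0.00982⁴)/32 = 2.337×10^-8 m⁴.
τ_max = T·r/J = 12.20 × 0.0112 / 2.337×10^-8 = 5.822×10^6 Pa.

5.82e6 Pa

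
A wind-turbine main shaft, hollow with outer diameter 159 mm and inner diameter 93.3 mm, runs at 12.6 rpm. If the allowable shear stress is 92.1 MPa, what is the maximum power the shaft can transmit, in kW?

J = π(d_o⁴ − d_i⁴)/32 = π(0.159⁴ − 0.0933⁴)/32 = 5.531×10^-5 m⁴.
T_max = τ_allow·J/r = 9.21×10^7 × 5.531×10^-5 / 0.0795 = 64070 N·m.
ω = 2π·12.6/60 = 1.319 rad/s, so P_max = T_max·ω = 8.454×10^4 W.

84.5 kW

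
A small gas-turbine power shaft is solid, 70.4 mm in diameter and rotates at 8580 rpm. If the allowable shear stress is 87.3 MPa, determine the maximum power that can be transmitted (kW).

5370 kW

J = πd⁴/32 = π(0.0704)⁴/32 = 2.412×10^-6 m⁴.
T_max = τ_allow·J/r = 8.73×10^7 × 2.412×10^-6 / 0.0352 = 5981 N·m.
ω = 2π·8580/60 = 898.5 rad/s, so P_max = T_max·ω = 5.374×10^6 W.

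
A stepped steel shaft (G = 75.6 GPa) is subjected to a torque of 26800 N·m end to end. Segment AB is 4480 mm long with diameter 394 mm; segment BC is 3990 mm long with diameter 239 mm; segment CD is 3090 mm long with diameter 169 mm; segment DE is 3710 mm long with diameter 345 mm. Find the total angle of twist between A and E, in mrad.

J_AB = π(0.394)⁴/32 = 2.37×10^-3 m⁴; J_BC = π(0.239)⁴/32 = 3.20×10^-4 m⁴; J_CD = π(0.169)⁴/32 = 8.01×10^-5 m⁴; J_DE = π(0.345)⁴/32 = 1.39×10^-3 m⁴.
θ = (T/G)·Σ L_i/J_i = (26800/75.6×10⁹)·(4.48/2.37×10^-3 + 3.99/3.20×10^-4 + 3.09/8.01×10^-5 + 3.71/1.39×10^-3) = 0.01971 rad.

19.7 mrad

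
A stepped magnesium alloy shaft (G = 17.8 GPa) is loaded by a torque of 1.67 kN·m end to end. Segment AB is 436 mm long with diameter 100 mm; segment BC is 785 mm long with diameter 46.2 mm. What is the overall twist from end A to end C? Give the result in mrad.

J_AB = π(0.100)⁴/32 = 9.82×10^-6 m⁴; J_BC = π(0.0462)⁴/32 = 4.47×10^-7 m⁴.
θ = (T/G)·Σ L_i/J_i = (1670/17.8×10⁹)·(0.436/9.82×10^-6 + 0.785/4.47×10^-7) = 0.1688 rad.

169 mrad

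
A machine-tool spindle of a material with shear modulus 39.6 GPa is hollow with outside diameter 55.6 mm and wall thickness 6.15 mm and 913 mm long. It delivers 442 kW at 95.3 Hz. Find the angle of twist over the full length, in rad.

0.0287 rad

ω = 2π·95.3 = 598.8 rad/s, so T = P/ω = 442×10³ / 598.8 = 738.2 N·m.
J = π(d_o⁴ − d_i⁴)/32 = π(0.0556⁴ − 0.0433⁴)/32 = 5.931×10^-7 m⁴.
θ = T·L/(G·J) = 738.2 × 0.913 / (39.6×10⁹ × 5.931×10^-7) = 0.02869 rad.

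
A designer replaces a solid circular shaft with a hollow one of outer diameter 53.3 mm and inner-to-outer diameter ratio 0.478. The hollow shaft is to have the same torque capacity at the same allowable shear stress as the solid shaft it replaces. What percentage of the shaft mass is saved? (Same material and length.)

20.0 %

Equal τ_max and T ⇒ the solid shaft needs d_s³ = d_o³(1−k⁴), so d_s = 53.3·(1−0.478⁴)^(1/3) = 52.36 mm.
Area ratio A_h/A_s = d_o²(1−k²)/d_s² = (1−k²)/(1−k⁴)^(2/3) = 0.7996.
Mass saving = 1 − 0.7996 = 20.0 %.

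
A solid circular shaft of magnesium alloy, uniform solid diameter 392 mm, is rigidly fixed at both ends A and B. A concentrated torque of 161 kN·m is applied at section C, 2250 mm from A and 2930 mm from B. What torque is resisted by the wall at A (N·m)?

With uniform GJ and both ends fixed, compatibility θ_AC = θ_CB gives T_A·a = T_B·b, together with T_A + T_B = T₀.
T_A = T₀·b/(a+b) = 161000·2930/5180 = 91070 N·m; T_B = 69930 N·m.

91100 N·m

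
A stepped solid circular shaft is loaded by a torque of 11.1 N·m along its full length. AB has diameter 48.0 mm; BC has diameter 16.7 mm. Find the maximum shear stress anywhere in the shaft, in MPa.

12.1 MPa

Under the same torque, τ_max = 16T/(πd³) is largest where d is smallest — segment BC (d = 16.7 mm).
τ_max = 16·11.10/(π·(0.0167)³) = 1.214×10^7 Pa.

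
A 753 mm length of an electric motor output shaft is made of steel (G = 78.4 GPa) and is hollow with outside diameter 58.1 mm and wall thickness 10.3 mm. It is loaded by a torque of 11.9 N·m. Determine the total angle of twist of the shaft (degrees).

0.00708°

J = π(d_o⁴ − d_i⁴)/32 = π(0.0581⁴ − 0.0375⁴)/32 = 9.245×10^-7 m⁴.
θ = T·L/(G·J) = 11.90 × 0.753 / (78.4×10⁹ × 9.245×10^-7) = 1.236×10^-4 rad.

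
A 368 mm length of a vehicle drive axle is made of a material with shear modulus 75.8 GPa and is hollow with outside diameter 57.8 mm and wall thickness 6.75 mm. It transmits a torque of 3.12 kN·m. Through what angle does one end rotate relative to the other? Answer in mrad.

J = π(d_o⁴ − d_i⁴)/32 = π(0.0578⁴ − 0.0443⁴)/32 = 7.176×10^-7 m⁴.
θ = T·L/(G·J) = 3120 × 0.368 / (75.8×10⁹ × 7.176×10^-7) = 0.02111 rad.

21.1 mrad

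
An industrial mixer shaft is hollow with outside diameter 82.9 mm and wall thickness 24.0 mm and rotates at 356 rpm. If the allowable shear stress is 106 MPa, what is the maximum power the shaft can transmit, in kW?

428 kW

J = π(d_o⁴ − d_i⁴)/32 = π(0.0829⁴ − 0.0349⁴)/32 = 4.491×10^-6 m⁴.
T_max = τ_allow·J/r = 1.06×10^8 × 4.491×10^-6 / 0.0415 = 11490 N·m.
ω = 2π·356/60 = 37.28 rad/s, so P_max = T_max·ω = 4.282×10^5 W.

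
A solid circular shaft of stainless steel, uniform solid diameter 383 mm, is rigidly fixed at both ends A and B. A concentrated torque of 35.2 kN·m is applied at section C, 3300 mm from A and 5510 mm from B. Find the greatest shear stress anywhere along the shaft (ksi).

0.289 ksi

With uniform GJ and both ends fixed, compatibility θ_AC = θ_CB gives T_A·a = T_B·b, together with T_A + T_B = T₀.
T_A = T₀·b/(a+b) = 35200·5510/8810 = 22010 N·m; T_B = 13190 N·m.
τ in each portion: τ_AC = 2.00×10^6 Pa, τ_CB = 1.20×10^6 Pa; maximum is in AC.
τ_max = T_AC·r/J = 22010·0.192/2.11×10^-3 = 1.996×10^6 Pa.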